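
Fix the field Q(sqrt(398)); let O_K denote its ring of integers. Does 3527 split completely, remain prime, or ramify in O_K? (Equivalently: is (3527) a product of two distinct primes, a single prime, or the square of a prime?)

Since 398 ≢ 1 mod 4, the ring of integers is ℤ[√398] with discriminant 4·398 = 1592.
disc(K) = 1592 is not divisible by 3527; 3527 is unramified.
Compute (398/3527) via Euler: 398^((3527-1)/2) mod 3527 = 3526, so (398/3527) = -1.
d is a non-residue mod p, hence 3527 remains inert in O_K.

inert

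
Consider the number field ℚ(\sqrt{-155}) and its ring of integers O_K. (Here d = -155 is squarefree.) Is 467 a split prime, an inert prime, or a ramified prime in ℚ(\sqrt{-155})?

Since -155 ≡ 1 mod 4, the ring of integers is ℤ[(1+√-155)/2] with discriminant -155.
disc(K) = -155 is not divisible by 467; 467 is unramified.
(-155/467) = 312^233 mod 467 = 466, giving Legendre symbol -1.
d is a non-residue mod p, hence 467 remains inert in O_K.

p is inert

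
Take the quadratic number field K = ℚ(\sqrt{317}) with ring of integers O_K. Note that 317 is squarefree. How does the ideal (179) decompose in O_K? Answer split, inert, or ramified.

split — (179) = 𝔭₁𝔭₂ with 𝔭₁ ≠ 𝔭₂

317 mod 4 = 1, hence disc K = 317 and O_K = ℤ[(1+√317)/2].
disc(K) = 317 is not divisible by 179; 179 is unramified.
Compute (317/179) via Euler: 138^((179-1)/2) mod 179 = 1, so (317/179) = 1.
Legendre symbol 1 ⇒ 179 is split.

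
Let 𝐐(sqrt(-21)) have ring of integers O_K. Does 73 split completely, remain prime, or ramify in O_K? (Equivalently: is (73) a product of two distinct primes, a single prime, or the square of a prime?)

remains prime (inert)

d = -21 ≡ 3 (mod 4), so O_K = ℤ[√-21] and disc(K) = 4d = -84.
disc(K) = -84 is not divisible by 73; 73 is unramified.
(-21/73) = 52^36 mod 73 = 72, giving Legendre symbol -1.
d is a non-residue mod p, hence 73 remains inert in O_K.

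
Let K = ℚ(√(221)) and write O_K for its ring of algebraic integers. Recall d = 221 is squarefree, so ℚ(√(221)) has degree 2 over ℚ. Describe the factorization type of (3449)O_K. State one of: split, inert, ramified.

split — (3449) = 𝔭₁𝔭₂ with 𝔭₁ ≠ 𝔭₂

Since 221 ≡ 1 mod 4, the ring of integers is ℤ[(1+√221)/2] with discriminant 221.
Since gcd(3449, 221) = 1 the prime 3449 does not ramify.
Euler's criterion: 221^1724 mod 3449 = 1. Thus (221|3449) = 1.
d is a quadratic residue mod p, hence 3449 splits in O_K.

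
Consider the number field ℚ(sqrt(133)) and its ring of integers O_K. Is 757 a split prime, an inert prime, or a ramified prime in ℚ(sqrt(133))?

Since 133 ≡ 1 mod 4, the ring of integers is ℤ[(1+√133)/2] with discriminant 133.
757 ∤ 133, so 757 is unramified.
Compute (133/757) via Euler: 133^((757-1)/2) mod 757 = 1, so (133/757) = 1.
Legendre symbol 1 ⇒ 757 is split.

split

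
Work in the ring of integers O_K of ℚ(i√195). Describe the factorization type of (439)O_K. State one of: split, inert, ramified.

split

d = -195 ≡ 1 (mod 4), so O_K = ℤ[(1+√-195)/2] and disc(K) = d = -195.
Since gcd(439, -195) = 1 the prime 439 does not ramify.
Euler's criterion: (-195)^219 mod 439 = 1. Thus (-195|439) = 1.
d is a quadratic residue mod p, hence 439 splits in O_K.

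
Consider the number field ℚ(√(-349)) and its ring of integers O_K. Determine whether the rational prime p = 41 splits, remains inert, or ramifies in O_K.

splits completely

d = -349 ≡ 3 (mod 4), so O_K = ℤ[√-349] and disc(K) = 4d = -1396.
41 ∤ -1396, so 41 is unramified.
(-349/41) = 20^20 mod 41 = 1, giving Legendre symbol 1.
Legendre symbol 1 ⇒ 41 is split.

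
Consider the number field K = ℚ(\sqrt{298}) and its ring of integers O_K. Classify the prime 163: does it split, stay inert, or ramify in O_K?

298 mod 4 = 2, hence disc K = 4·298 = 1192 and O_K = ℤ[√298].
Since gcd(163, 1192) = 1 the prime 163 does not ramify.
Compute (298/163) via Euler: 135^((163-1)/2) mod 163 = 1, so (298/163) = 1.
(298/163) = 1, so 163 splits.

split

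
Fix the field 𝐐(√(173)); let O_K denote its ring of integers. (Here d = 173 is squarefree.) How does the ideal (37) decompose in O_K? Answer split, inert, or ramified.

d = 173 ≡ 1 (mod 4), so O_K = ℤ[(1+√173)/2] and disc(K) = d = 173.
disc(K) = 173 is not divisible by 37; 37 is unramified.
(173/37) = 25^18 mod 37 = 1, giving Legendre symbol 1.
d is a quadratic residue mod p, hence 37 splits in O_K.

37 splits in O_K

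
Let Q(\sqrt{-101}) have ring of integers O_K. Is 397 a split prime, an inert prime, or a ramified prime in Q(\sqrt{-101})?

p is inert

d = -101 ≡ 3 (mod 4), so O_K = ℤ[√-101] and disc(K) = 4d = -404.
Since gcd(397, -404) = 1 the prime 397 does not ramify.
(-101/397) = 296^198 mod 397 = 396, giving Legendre symbol -1.
d is a non-residue mod p, hence 397 remains inert in O_K.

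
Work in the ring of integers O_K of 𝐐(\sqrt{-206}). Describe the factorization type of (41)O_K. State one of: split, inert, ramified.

split — (41) = 𝔭₁𝔭₂ with 𝔭₁ ≠ 𝔭₂

-206 mod 4 = 2, hence disc K = 4·(-206) = -824 and O_K = ℤ[√-206].
41 ∤ -824, so 41 is unramified.
(-206/41) = 40^20 mod 41 = 1, giving Legendre symbol 1.
Legendre symbol 1 ⇒ 41 is split.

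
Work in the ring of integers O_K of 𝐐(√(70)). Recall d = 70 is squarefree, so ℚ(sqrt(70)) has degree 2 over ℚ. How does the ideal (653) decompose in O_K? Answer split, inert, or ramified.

split

d = 70 ≡ 2 (mod 4), so O_K = ℤ[√70] and disc(K) = 4d = 280.
Since gcd(653, 280) = 1 the prime 653 does not ramify.
(70/653) = 70^326 mod 653 = 1, giving Legendre symbol 1.
(70/653) = 1, so 653 splits.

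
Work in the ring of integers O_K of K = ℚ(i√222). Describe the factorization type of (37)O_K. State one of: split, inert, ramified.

d = -222 ≡ 2 (mod 4), so O_K = ℤ[√-222] and disc(K) = 4d = -888.
disc(K) = -888 = 37·(-24), so p = 37 is ramified.

ramified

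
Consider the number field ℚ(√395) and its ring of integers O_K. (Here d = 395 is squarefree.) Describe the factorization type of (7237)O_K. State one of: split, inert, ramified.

d = 395 ≡ 3 (mod 4), so O_K = ℤ[√395] and disc(K) = 4d = 1580.
7237 ∤ 1580, so 7237 is unramified.
(395/7237) = 395^3618 mod 7237 = 1, giving Legendre symbol 1.
d is a quadratic residue mod p, hence 7237 splits in O_K.

splits completely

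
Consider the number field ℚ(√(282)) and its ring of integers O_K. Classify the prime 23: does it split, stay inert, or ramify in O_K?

split — (23) = 𝔭₁𝔭₂ with 𝔭₁ ≠ 𝔭₂

Since 282 ≢ 1 mod 4, the ring of integers is ℤ[√282] with discriminant 4·282 = 1128.
Since gcd(23, 1128) = 1 the prime 23 does not ramify.
(282/23) = 6^11 mod 23 = 1, giving Legendre symbol 1.
Legendre symbol 1 ⇒ 23 is split.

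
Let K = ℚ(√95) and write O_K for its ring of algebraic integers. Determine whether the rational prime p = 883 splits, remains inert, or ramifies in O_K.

Since 95 ≢ 1 mod 4, the ring of integers is ℤ[√95] with discriminant 4·95 = 380.
disc(K) = 380 is not divisible by 883; 883 is unramified.
Euler's criterion: 95^441 mod 883 = 1. Thus (95|883) = 1.
(95/883) = 1, so 883 splits.

split — (883) = 𝔭₁𝔭₂ with 𝔭₁ ≠ 𝔭₂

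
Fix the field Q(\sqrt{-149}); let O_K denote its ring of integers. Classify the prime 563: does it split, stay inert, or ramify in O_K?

563 remains inert

-149 mod 4 = 3, hence disc K = 4·(-149) = -596 and O_K = ℤ[√-149].
563 ∤ -596, so 563 is unramified.
Compute (-149/563) via Euler: 414^((563-1)/2) mod 563 = 562, so (-149/563) = -1.
(-149/563) = -1, so 563 is inert.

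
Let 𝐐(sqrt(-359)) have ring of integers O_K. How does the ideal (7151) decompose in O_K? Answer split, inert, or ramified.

-359 mod 4 = 1, hence disc K = -359 and O_K = ℤ[(1+√-359)/2].
Since gcd(7151, -359) = 1 the prime 7151 does not ramify.
(-359/7151) = 6792^3575 mod 7151 = 1, giving Legendre symbol 1.
(-359/7151) = 1, so 7151 splits.

split — (7151) = 𝔭₁𝔭₂ with 𝔭₁ ≠ 𝔭₂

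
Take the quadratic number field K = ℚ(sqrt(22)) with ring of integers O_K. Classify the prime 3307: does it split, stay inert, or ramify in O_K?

d = 22 ≡ 2 (mod 4), so O_K = ℤ[√22] and disc(K) = 4d = 88.
disc(K) = 88 is not divisible by 3307; 3307 is unramified.
Legendre symbol by Euler's criterion: (22/3307) ≡ 22^1653 ≡ 3306 (mod 3307), i.e. (22/3307) = -1.
(22/3307) = -1, so 3307 is inert.

inert — (3307) stays prime in O_K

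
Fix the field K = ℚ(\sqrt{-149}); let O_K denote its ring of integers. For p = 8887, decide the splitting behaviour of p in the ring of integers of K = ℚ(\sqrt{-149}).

-149 mod 4 = 3, hence disc K = 4·(-149) = -596 and O_K = ℤ[√-149].
disc(K) = -596 is not divisible by 8887; 8887 is unramified.
(-149/8887) = 8738^4443 mod 8887 = 8886, giving Legendre symbol -1.
Legendre symbol -1 ⇒ 8887 is inert.

p is inert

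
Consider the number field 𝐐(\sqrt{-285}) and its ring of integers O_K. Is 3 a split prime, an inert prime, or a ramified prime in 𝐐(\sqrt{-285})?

ramified — (3) = 𝔭²

d = -285 ≡ 3 (mod 4), so O_K = ℤ[√-285] and disc(K) = 4d = -1140.
Ramification test: 3 | -1140. The prime 3 ramifies in K.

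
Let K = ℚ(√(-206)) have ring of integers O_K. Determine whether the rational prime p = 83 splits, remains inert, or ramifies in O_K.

-206 mod 4 = 2, hence disc K = 4·(-206) = -824 and O_K = ℤ[√-206].
83 ∤ -824, so 83 is unramified.
(-206/83) = 43^41 mod 83 = 82, giving Legendre symbol -1.
Legendre symbol -1 ⇒ 83 is inert.

inert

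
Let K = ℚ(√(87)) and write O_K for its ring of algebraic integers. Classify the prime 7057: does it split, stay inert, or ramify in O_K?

p is inert

Since 87 ≢ 1 mod 4, the ring of integers is ℤ[√87] with discriminant 4·87 = 348.
disc(K) = 348 is not divisible by 7057; 7057 is unramified.
Euler's criterion: 87^3528 mod 7057 = 7056. Thus (87|7057) = -1.
Legendre symbol -1 ⇒ 7057 is inert.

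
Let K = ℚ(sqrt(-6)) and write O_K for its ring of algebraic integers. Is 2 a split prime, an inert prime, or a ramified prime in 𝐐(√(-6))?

ramified

d = -6 ≡ 2 (mod 4), so O_K = ℤ[√-6] and disc(K) = 4d = -24.
disc(K) = -24 = 2·(-12), so p = 2 is ramified.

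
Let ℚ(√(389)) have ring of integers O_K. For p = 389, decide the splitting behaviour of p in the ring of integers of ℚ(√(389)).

p ramifies

d = 389 ≡ 1 (mod 4), so O_K = ℤ[(1+√389)/2] and disc(K) = d = 389.
Ramification test: 389 | 389. The prime 389 ramifies in K.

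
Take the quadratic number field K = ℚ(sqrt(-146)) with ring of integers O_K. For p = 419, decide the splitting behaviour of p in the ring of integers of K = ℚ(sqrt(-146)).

-146 mod 4 = 2, hence disc K = 4·(-146) = -584 and O_K = ℤ[√-146].
Since gcd(419, -584) = 1 the prime 419 does not ramify.
Euler's criterion: (-146)^209 mod 419 = 1. Thus (-146|419) = 1.
Legendre symbol 1 ⇒ 419 is split.

419 splits in O_K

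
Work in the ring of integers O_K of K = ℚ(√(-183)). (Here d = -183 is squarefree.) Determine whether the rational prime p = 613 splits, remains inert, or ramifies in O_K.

613 splits in O_K

-183 mod 4 = 1, hence disc K = -183 and O_K = ℤ[(1+√-183)/2].
613 ∤ -183, so 613 is unramified.
Legendre symbol by Euler's criterion: (-183/613) ≡ (-183)^306 ≡ 1 (mod 613), i.e. (-183/613) = 1.
Legendre symbol 1 ⇒ 613 is split.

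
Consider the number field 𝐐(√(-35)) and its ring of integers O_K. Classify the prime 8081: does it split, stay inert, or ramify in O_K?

d = -35 ≡ 1 (mod 4), so O_K = ℤ[(1+√-35)/2] and disc(K) = d = -35.
8081 ∤ -35, so 8081 is unramified.
(-35/8081) = 8046^4040 mod 8081 = 8080, giving Legendre symbol -1.
d is a non-residue mod p, hence 8081 remains inert in O_K.

remains prime (inert)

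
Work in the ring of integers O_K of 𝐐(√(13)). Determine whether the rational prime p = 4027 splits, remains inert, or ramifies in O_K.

13 mod 4 = 1, hence disc K = 13 and O_K = ℤ[(1+√13)/2].
Since gcd(4027, 13) = 1 the prime 4027 does not ramify.
Legendre symbol by Euler's criterion: (13/4027) ≡ 13^2013 ≡ 1 (mod 4027), i.e. (13/4027) = 1.
d is a quadratic residue mod p, hence 4027 splits in O_K.

4027 splits in O_K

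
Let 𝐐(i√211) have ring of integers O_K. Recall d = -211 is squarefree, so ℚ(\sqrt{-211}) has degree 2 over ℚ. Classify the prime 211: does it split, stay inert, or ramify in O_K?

ramified

Since -211 ≡ 1 mod 4, the ring of integers is ℤ[(1+√-211)/2] with discriminant -211.
disc(K) = -211 = 211·(-1), so p = 211 is ramified.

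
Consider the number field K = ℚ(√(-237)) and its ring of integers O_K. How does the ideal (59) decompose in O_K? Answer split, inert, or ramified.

inert

d = -237 ≡ 3 (mod 4), so O_K = ℤ[√-237] and disc(K) = 4d = -948.
59 ∤ -948, so 59 is unramified.
Compute (-237/59) via Euler: 58^((59-1)/2) mod 59 = 58, so (-237/59) = -1.
d is a non-residue mod p, hence 59 remains inert in O_K.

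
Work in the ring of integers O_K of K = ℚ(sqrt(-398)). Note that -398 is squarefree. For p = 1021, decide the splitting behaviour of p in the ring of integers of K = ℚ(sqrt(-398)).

remains prime (inert)

d = -398 ≡ 2 (mod 4), so O_K = ℤ[√-398] and disc(K) = 4d = -1592.
Since gcd(1021, -1592) = 1 the prime 1021 does not ramify.
(-398/1021) = 623^510 mod 1021 = 1020, giving Legendre symbol -1.
(-398/1021) = -1, so 1021 is inert.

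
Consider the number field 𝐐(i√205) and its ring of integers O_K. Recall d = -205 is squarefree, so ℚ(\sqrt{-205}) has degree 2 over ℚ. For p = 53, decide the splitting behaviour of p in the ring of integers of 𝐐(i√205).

-205 mod 4 = 3, hence disc K = 4·(-205) = -820 and O_K = ℤ[√-205].
53 ∤ -820, so 53 is unramified.
(-205/53) = 7^26 mod 53 = 1, giving Legendre symbol 1.
d is a quadratic residue mod p, hence 53 splits in O_K.

split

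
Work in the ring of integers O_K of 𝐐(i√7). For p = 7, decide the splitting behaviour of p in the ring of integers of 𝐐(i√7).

p ramifies

-7 mod 4 = 1, hence disc K = -7 and O_K = ℤ[(1+√-7)/2].
7 divides disc(K) = -7, so 7 ramifies.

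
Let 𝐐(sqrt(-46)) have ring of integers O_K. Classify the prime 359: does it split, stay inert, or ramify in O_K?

p is inert

d = -46 ≡ 2 (mod 4), so O_K = ℤ[√-46] and disc(K) = 4d = -184.
Since gcd(359, -184) = 1 the prime 359 does not ramify.
Compute (-46/359) via Euler: 313^((359-1)/2) mod 359 = 358, so (-46/359) = -1.
(-46/359) = -1, so 359 is inert.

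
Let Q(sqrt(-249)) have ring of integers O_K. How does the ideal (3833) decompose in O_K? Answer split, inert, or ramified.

Since -249 ≢ 1 mod 4, the ring of integers is ℤ[√-249] with discriminant 4·(-249) = -996.
disc(K) = -996 is not divisible by 3833; 3833 is unramified.
(-249/3833) = 3584^1916 mod 3833 = 1, giving Legendre symbol 1.
d is a quadratic residue mod p, hence 3833 splits in O_K.

splits completely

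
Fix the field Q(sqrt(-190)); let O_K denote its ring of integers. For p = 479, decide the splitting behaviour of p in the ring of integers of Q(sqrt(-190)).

479 splits in O_K

Since -190 ≢ 1 mod 4, the ring of integers is ℤ[√-190] with discriminant 4·(-190) = -760.
479 ∤ -760, so 479 is unramified.
(-190/479) = 289^239 mod 479 = 1, giving Legendre symbol 1.
(-190/479) = 1, so 479 splits.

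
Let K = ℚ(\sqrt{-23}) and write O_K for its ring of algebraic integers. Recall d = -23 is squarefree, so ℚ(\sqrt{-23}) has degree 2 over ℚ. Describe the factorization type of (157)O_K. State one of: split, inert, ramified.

inert

d = -23 ≡ 1 (mod 4), so O_K = ℤ[(1+√-23)/2] and disc(K) = d = -23.
disc(K) = -23 is not divisible by 157; 157 is unramified.
Legendre symbol by Euler's criterion: (-23/157) ≡ (-23)^78 ≡ 156 (mod 157), i.e. (-23/157) = -1.
d is a non-residue mod p, hence 157 remains inert in O_K.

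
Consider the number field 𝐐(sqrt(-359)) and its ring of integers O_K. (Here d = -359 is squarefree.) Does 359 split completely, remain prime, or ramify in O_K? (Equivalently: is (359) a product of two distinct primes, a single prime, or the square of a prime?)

ramified

-359 mod 4 = 1, hence disc K = -359 and O_K = ℤ[(1+√-359)/2].
359 divides disc(K) = -359, so 359 ramifies.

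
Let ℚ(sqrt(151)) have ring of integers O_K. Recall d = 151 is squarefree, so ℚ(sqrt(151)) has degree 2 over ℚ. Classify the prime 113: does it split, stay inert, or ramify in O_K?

d = 151 ≡ 3 (mod 4), so O_K = ℤ[√151] and disc(K) = 4d = 604.
Since gcd(113, 604) = 1 the prime 113 does not ramify.
Euler's criterion: 151^56 mod 113 = 112. Thus (151|113) = -1.
d is a non-residue mod p, hence 113 remains inert in O_K.

inert — (113) stays prime in O_K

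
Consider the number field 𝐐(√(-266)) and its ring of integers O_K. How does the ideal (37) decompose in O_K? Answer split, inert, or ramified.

split — (37) = 𝔭₁𝔭₂ with 𝔭₁ ≠ 𝔭₂

Since -266 ≢ 1 mod 4, the ring of integers is ℤ[√-266] with discriminant 4·(-266) = -1064.
disc(K) = -1064 is not divisible by 37; 37 is unramified.
Euler's criterion: (-266)^18 mod 37 = 1. Thus (-266|37) = 1.
Legendre symbol 1 ⇒ 37 is split.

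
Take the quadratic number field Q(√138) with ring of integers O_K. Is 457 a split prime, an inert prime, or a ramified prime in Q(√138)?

138 mod 4 = 2, hence disc K = 4·138 = 552 and O_K = ℤ[√138].
disc(K) = 552 is not divisible by 457; 457 is unramified.
Legendre symbol by Euler's criterion: (138/457) ≡ 138^228 ≡ 456 (mod 457), i.e. (138/457) = -1.
(138/457) = -1, so 457 is inert.

inert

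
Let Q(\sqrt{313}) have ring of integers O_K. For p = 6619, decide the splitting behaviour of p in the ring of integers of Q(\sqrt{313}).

313 mod 4 = 1, hence disc K = 313 and O_K = ℤ[(1+√313)/2].
6619 ∤ 313, so 6619 is unramified.
Euler's criterion: 313^3309 mod 6619 = 6618. Thus (313|6619) = -1.
d is a non-residue mod p, hence 6619 remains inert in O_K.

6619 remains inert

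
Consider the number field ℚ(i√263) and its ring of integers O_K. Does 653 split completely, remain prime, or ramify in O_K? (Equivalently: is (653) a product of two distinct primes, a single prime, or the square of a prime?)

remains prime (inert)

Since -263 ≡ 1 mod 4, the ring of integers is ℤ[(1+√-263)/2] with discriminant -263.
disc(K) = -263 is not divisible by 653; 653 is unramified.
Euler's criterion: (-263)^326 mod 653 = 652. Thus (-263|653) = -1.
(-263/653) = -1, so 653 is inert.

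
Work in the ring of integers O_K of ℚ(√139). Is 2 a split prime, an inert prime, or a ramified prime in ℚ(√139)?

ramified — (2) = 𝔭²

Since 139 ≢ 1 mod 4, the ring of integers is ℤ[√139] with discriminant 4·139 = 556.
disc(K) = 556 = 2·278, so p = 2 is ramified.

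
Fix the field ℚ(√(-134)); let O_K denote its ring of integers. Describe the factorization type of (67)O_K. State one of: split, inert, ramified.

-134 mod 4 = 2, hence disc K = 4·(-134) = -536 and O_K = ℤ[√-134].
Ramification test: 67 | -536. The prime 67 ramifies in K.

67 is ramified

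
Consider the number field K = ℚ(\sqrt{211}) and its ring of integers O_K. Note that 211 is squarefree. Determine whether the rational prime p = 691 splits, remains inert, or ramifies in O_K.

inert — (691) stays prime in O_K

Since 211 ≢ 1 mod 4, the ring of integers is ℤ[√211] with discriminant 4·211 = 844.
691 ∤ 844, so 691 is unramified.
(211/691) = 211^345 mod 691 = 690, giving Legendre symbol -1.
Legendre symbol -1 ⇒ 691 is inert.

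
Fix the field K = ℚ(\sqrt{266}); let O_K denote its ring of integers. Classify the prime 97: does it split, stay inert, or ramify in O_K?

Since 266 ≢ 1 mod 4, the ring of integers is ℤ[√266] with discriminant 4·266 = 1064.
Since gcd(97, 1064) = 1 the prime 97 does not ramify.
Compute (266/97) via Euler: 72^((97-1)/2) mod 97 = 1, so (266/97) = 1.
d is a quadratic residue mod p, hence 97 splits in O_K.

p splits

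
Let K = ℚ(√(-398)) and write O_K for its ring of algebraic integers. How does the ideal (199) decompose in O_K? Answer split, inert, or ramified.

ramified — (199) = 𝔭²

Since -398 ≢ 1 mod 4, the ring of integers is ℤ[√-398] with discriminant 4·(-398) = -1592.
199 divides disc(K) = -1592, so 199 ramifies.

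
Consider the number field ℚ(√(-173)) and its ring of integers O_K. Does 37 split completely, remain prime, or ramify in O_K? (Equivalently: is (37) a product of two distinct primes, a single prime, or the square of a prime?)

p splits

d = -173 ≡ 3 (mod 4), so O_K = ℤ[√-173] and disc(K) = 4d = -692.
Since gcd(37, -692) = 1 the prime 37 does not ramify.
Compute (-173/37) via Euler: 12^((37-1)/2) mod 37 = 1, so (-173/37) = 1.
Legendre symbol 1 ⇒ 37 is split.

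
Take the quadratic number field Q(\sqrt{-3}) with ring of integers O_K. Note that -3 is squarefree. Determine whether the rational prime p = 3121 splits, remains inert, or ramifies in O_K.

p splits

d = -3 ≡ 1 (mod 4), so O_K = ℤ[(1+√-3)/2] and disc(K) = d = -3.
Since gcd(3121, -3) = 1 the prime 3121 does not ramify.
(-3/3121) = 3118^1560 mod 3121 = 1, giving Legendre symbol 1.
(-3/3121) = 1, so 3121 splits.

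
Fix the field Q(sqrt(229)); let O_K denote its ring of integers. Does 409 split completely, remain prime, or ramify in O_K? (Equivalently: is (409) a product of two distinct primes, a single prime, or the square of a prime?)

229 mod 4 = 1, hence disc K = 229 and O_K = ℤ[(1+√229)/2].
409 ∤ 229, so 409 is unramified.
Euler's criterion: 229^204 mod 409 = 1. Thus (229|409) = 1.
Legendre symbol 1 ⇒ 409 is split.

409 splits in O_K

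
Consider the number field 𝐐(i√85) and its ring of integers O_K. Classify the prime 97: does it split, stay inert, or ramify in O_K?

p splits

d = -85 ≡ 3 (mod 4), so O_K = ℤ[√-85] and disc(K) = 4d = -340.
97 ∤ -340, so 97 is unramified.
Compute (-85/97) via Euler: 12^((97-1)/2) mod 97 = 1, so (-85/97) = 1.
(-85/97) = 1, so 97 splits.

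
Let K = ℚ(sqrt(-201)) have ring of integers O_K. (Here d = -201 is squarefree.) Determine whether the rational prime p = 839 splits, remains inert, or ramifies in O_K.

splits completely

-201 mod 4 = 3, hence disc K = 4·(-201) = -804 and O_K = ℤ[√-201].
Since gcd(839, -804) = 1 the prime 839 does not ramify.
Legendre symbol by Euler's criterion: (-201/839) ≡ (-201)^419 ≡ 1 (mod 839), i.e. (-201/839) = 1.
(-201/839) = 1, so 839 splits.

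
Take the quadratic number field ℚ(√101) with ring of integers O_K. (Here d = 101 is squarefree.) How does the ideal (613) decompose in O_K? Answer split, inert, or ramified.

d = 101 ≡ 1 (mod 4), so O_K = ℤ[(1+√101)/2] and disc(K) = d = 101.
613 ∤ 101, so 613 is unramified.
(101/613) = 101^306 mod 613 = 612, giving Legendre symbol -1.
(101/613) = -1, so 613 is inert.

inert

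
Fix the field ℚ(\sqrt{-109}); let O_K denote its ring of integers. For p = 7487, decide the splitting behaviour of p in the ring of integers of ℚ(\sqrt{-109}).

d = -109 ≡ 3 (mod 4), so O_K = ℤ[√-109] and disc(K) = 4d = -436.
Since gcd(7487, -436) = 1 the prime 7487 does not ramify.
Legendre symbol by Euler's criterion: (-109/7487) ≡ (-109)^3743 ≡ 7486 (mod 7487), i.e. (-109/7487) = -1.
d is a non-residue mod p, hence 7487 remains inert in O_K.

inert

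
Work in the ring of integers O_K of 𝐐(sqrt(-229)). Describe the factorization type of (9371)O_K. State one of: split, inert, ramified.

-229 mod 4 = 3, hence disc K = 4·(-229) = -916 and O_K = ℤ[√-229].
disc(K) = -916 is not divisible by 9371; 9371 is unramified.
Legendre symbol by Euler's criterion: (-229/9371) ≡ (-229)^4685 ≡ 1 (mod 9371), i.e. (-229/9371) = 1.
Legendre symbol 1 ⇒ 9371 is split.

split — (9371) = 𝔭₁𝔭₂ with 𝔭₁ ≠ 𝔭₂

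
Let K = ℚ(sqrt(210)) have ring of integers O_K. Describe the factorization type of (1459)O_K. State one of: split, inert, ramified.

d = 210 ≡ 2 (mod 4), so O_K = ℤ[√210] and disc(K) = 4d = 840.
1459 ∤ 840, so 1459 is unramified.
(210/1459) = 210^729 mod 1459 = 1, giving Legendre symbol 1.
d is a quadratic residue mod p, hence 1459 splits in O_K.

1459 splits in O_K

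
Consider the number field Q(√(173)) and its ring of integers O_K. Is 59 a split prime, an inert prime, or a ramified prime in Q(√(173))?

remains prime (inert)

d = 173 ≡ 1 (mod 4), so O_K = ℤ[(1+√173)/2] and disc(K) = d = 173.
Since gcd(59, 173) = 1 the prime 59 does not ramify.
Euler's criterion: 173^29 mod 59 = 58. Thus (173|59) = -1.
(173/59) = -1, so 59 is inert.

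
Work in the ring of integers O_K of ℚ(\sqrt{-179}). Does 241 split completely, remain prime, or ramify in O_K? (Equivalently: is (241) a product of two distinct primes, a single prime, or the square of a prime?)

-179 mod 4 = 1, hence disc K = -179 and O_K = ℤ[(1+√-179)/2].
241 ∤ -179, so 241 is unramified.
Compute (-179/241) via Euler: 62^((241-1)/2) mod 241 = 240, so (-179/241) = -1.
Legendre symbol -1 ⇒ 241 is inert.

inert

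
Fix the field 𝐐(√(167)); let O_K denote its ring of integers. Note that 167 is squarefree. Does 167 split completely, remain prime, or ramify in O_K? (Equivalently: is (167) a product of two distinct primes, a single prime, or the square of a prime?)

p ramifies

Since 167 ≢ 1 mod 4, the ring of integers is ℤ[√167] with discriminant 4·167 = 668.
167 divides disc(K) = 668, so 167 ramifies.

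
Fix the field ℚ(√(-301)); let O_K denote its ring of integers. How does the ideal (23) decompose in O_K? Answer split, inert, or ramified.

d = -301 ≡ 3 (mod 4), so O_K = ℤ[√-301] and disc(K) = 4d = -1204.
disc(K) = -1204 is not divisible by 23; 23 is unramified.
(-301/23) = 21^11 mod 23 = 22, giving Legendre symbol -1.
d is a non-residue mod p, hence 23 remains inert in O_K.

23 remains inert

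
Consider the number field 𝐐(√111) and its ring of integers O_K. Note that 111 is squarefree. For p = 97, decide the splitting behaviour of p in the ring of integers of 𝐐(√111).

97 remains inert

Since 111 ≢ 1 mod 4, the ring of integers is ℤ[√111] with discriminant 4·111 = 444.
disc(K) = 444 is not divisible by 97; 97 is unramified.
(111/97) = 14^48 mod 97 = 96, giving Legendre symbol -1.
Legendre symbol -1 ⇒ 97 is inert.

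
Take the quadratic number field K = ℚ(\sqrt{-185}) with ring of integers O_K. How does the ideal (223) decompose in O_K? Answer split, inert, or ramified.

splits completely

Since -185 ≢ 1 mod 4, the ring of integers is ℤ[√-185] with discriminant 4·(-185) = -740.
Since gcd(223, -740) = 1 the prime 223 does not ramify.
(-185/223) = 38^111 mod 223 = 1, giving Legendre symbol 1.
Legendre symbol 1 ⇒ 223 is split.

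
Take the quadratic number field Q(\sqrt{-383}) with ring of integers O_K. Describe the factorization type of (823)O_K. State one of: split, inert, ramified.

split — (823) = 𝔭₁𝔭₂ with 𝔭₁ ≠ 𝔭₂

d = -383 ≡ 1 (mod 4), so O_K = ℤ[(1+√-383)/2] and disc(K) = d = -383.
Since gcd(823, -383) = 1 the prime 823 does not ramify.
Legendre symbol by Euler's criterion: (-383/823) ≡ (-383)^411 ≡ 1 (mod 823), i.e. (-383/823) = 1.
Legendre symbol 1 ⇒ 823 is split.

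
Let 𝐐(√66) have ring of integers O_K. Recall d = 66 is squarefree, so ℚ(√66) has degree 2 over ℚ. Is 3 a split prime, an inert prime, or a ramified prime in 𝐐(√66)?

Since 66 ≢ 1 mod 4, the ring of integers is ℤ[√66] with discriminant 4·66 = 264.
disc(K) = 264 = 3·88, so p = 3 is ramified.

ramified — (3) = 𝔭²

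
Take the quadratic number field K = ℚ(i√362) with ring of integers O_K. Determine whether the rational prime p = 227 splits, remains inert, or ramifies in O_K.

Since -362 ≢ 1 mod 4, the ring of integers is ℤ[√-362] with discriminant 4·(-362) = -1448.
Since gcd(227, -1448) = 1 the prime 227 does not ramify.
Compute (-362/227) via Euler: 92^((227-1)/2) mod 227 = 1, so (-362/227) = 1.
Legendre symbol 1 ⇒ 227 is split.

227 splits in O_K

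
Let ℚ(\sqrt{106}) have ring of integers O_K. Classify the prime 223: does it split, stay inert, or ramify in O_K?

Since 106 ≢ 1 mod 4, the ring of integers is ℤ[√106] with discriminant 4·106 = 424.
disc(K) = 424 is not divisible by 223; 223 is unramified.
(106/223) = 106^111 mod 223 = 1, giving Legendre symbol 1.
Legendre symbol 1 ⇒ 223 is split.

223 splits in O_K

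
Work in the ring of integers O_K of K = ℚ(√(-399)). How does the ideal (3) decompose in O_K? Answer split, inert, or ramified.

3 is ramified

Since -399 ≡ 1 mod 4, the ring of integers is ℤ[(1+√-399)/2] with discriminant -399.
disc(K) = -399 = 3·(-133), so p = 3 is ramified.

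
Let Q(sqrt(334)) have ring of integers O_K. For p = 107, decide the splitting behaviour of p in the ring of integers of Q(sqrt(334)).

splits completely

334 mod 4 = 2, hence disc K = 4·334 = 1336 and O_K = ℤ[√334].
107 ∤ 1336, so 107 is unramified.
(334/107) = 13^53 mod 107 = 1, giving Legendre symbol 1.
d is a quadratic residue mod p, hence 107 splits in O_K.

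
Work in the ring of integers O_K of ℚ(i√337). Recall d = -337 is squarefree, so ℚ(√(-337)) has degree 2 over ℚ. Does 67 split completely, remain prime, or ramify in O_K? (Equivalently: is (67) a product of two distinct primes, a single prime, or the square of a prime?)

d = -337 ≡ 3 (mod 4), so O_K = ℤ[√-337] and disc(K) = 4d = -1348.
67 ∤ -1348, so 67 is unramified.
Compute (-337/67) via Euler: 65^((67-1)/2) mod 67 = 1, so (-337/67) = 1.
Legendre symbol 1 ⇒ 67 is split.

split — (67) = 𝔭₁𝔭₂ with 𝔭₁ ≠ 𝔭₂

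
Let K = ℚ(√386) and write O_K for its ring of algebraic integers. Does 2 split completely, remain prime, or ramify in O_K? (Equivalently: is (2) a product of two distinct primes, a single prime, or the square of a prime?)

2 is ramified

386 mod 4 = 2, hence disc K = 4·386 = 1544 and O_K = ℤ[√386].
2 divides disc(K) = 1544, so 2 ramifies.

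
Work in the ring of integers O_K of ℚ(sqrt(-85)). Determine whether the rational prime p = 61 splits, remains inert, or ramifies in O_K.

remains prime (inert)

-85 mod 4 = 3, hence disc K = 4·(-85) = -340 and O_K = ℤ[√-85].
Since gcd(61, -340) = 1 the prime 61 does not ramify.
Compute (-85/61) via Euler: 37^((61-1)/2) mod 61 = 60, so (-85/61) = -1.
d is a non-residue mod p, hence 61 remains inert in O_K.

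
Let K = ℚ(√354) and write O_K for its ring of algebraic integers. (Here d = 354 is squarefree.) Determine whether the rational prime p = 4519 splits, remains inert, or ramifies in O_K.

354 mod 4 = 2, hence disc K = 4·354 = 1416 and O_K = ℤ[√354].
Since gcd(4519, 1416) = 1 the prime 4519 does not ramify.
Compute (354/4519) via Euler: 354^((4519-1)/2) mod 4519 = 1, so (354/4519) = 1.
(354/4519) = 1, so 4519 splits.

p splits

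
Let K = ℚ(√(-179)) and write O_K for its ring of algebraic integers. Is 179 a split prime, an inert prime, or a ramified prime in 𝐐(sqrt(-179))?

d = -179 ≡ 1 (mod 4), so O_K = ℤ[(1+√-179)/2] and disc(K) = d = -179.
179 divides disc(K) = -179, so 179 ramifies.

p ramifies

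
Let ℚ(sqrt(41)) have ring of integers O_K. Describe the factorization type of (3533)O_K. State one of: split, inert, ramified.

d = 41 ≡ 1 (mod 4), so O_K = ℤ[(1+√41)/2] and disc(K) = d = 41.
3533 ∤ 41, so 3533 is unramified.
Compute (41/3533) via Euler: 41^((3533-1)/2) mod 3533 = 3532, so (41/3533) = -1.
d is a non-residue mod p, hence 3533 remains inert in O_K.

inert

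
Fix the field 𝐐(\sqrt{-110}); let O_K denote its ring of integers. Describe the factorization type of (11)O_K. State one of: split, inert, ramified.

d = -110 ≡ 2 (mod 4), so O_K = ℤ[√-110] and disc(K) = 4d = -440.
disc(K) = -440 = 11·(-40), so p = 11 is ramified.

ramified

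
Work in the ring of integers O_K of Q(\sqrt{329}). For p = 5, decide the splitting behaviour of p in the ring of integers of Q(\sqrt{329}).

329 mod 4 = 1, hence disc K = 329 and O_K = ℤ[(1+√329)/2].
disc(K) = 329 is not divisible by 5; 5 is unramified.
Compute (329/5) via Euler: 4^((5-1)/2) mod 5 = 1, so (329/5) = 1.
d is a quadratic residue mod p, hence 5 splits in O_K.

p splits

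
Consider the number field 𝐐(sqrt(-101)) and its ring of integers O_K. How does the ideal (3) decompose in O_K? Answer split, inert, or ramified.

split — (3) = 𝔭₁𝔭₂ with 𝔭₁ ≠ 𝔭₂

d = -101 ≡ 3 (mod 4), so O_K = ℤ[√-101] and disc(K) = 4d = -404.
3 ∤ -404, so 3 is unramified.
Compute (-101/3) via Euler: 1^((3-1)/2) mod 3 = 1, so (-101/3) = 1.
(-101/3) = 1, so 3 splits.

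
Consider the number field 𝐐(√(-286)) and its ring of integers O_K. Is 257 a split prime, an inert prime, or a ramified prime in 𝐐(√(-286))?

-286 mod 4 = 2, hence disc K = 4·(-286) = -1144 and O_K = ℤ[√-286].
disc(K) = -1144 is not divisible by 257; 257 is unramified.
Legendre symbol by Euler's criterion: (-286/257) ≡ (-286)^128 ≡ 1 (mod 257), i.e. (-286/257) = 1.
Legendre symbol 1 ⇒ 257 is split.

257 splits in O_K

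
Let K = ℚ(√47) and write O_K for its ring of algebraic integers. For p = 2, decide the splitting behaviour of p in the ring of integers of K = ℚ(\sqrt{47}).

ramified

d = 47 ≡ 3 (mod 4), so O_K = ℤ[√47] and disc(K) = 4d = 188.
Ramification test: 2 | 188. The prime 2 ramifies in K.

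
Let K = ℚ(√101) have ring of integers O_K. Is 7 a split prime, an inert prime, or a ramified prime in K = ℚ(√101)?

101 mod 4 = 1, hence disc K = 101 and O_K = ℤ[(1+√101)/2].
disc(K) = 101 is not divisible by 7; 7 is unramified.
Compute (101/7) via Euler: 3^((7-1)/2) mod 7 = 6, so (101/7) = -1.
d is a non-residue mod p, hence 7 remains inert in O_K.

p is inert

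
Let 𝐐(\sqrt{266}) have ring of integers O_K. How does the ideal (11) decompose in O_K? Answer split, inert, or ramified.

inert

266 mod 4 = 2, hence disc K = 4·266 = 1064 and O_K = ℤ[√266].
11 ∤ 1064, so 11 is unramified.
Compute (266/11) via Euler: 2^((11-1)/2) mod 11 = 10, so (266/11) = -1.
Legendre symbol -1 ⇒ 11 is inert.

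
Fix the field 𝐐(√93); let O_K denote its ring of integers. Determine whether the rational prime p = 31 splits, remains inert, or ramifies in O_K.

Since 93 ≡ 1 mod 4, the ring of integers is ℤ[(1+√93)/2] with discriminant 93.
Ramification test: 31 | 93. The prime 31 ramifies in K.

31 is ramified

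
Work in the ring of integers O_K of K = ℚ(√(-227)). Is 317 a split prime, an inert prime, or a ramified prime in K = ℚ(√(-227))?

splits completely

d = -227 ≡ 1 (mod 4), so O_K = ℤ[(1+√-227)/2] and disc(K) = d = -227.
Since gcd(317, -227) = 1 the prime 317 does not ramify.
Euler's criterion: (-227)^158 mod 317 = 1. Thus (-227|317) = 1.
Legendre symbol 1 ⇒ 317 is split.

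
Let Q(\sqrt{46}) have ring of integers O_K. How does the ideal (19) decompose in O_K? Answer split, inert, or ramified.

remains prime (inert)

Since 46 ≢ 1 mod 4, the ring of integers is ℤ[√46] with discriminant 4·46 = 184.
19 ∤ 184, so 19 is unramified.
Compute (46/19) via Euler: 8^((19-1)/2) mod 19 = 18, so (46/19) = -1.
(46/19) = -1, so 19 is inert.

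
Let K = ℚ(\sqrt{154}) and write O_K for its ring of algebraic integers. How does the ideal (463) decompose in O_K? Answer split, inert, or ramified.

Since 154 ≢ 1 mod 4, the ring of integers is ℤ[√154] with discriminant 4·154 = 616.
Since gcd(463, 616) = 1 the prime 463 does not ramify.
Euler's criterion: 154^231 mod 463 = 1. Thus (154|463) = 1.
(154/463) = 1, so 463 splits.

p splits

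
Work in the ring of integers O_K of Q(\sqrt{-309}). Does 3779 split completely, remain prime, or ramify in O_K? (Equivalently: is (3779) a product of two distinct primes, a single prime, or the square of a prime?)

d = -309 ≡ 3 (mod 4), so O_K = ℤ[√-309] and disc(K) = 4d = -1236.
3779 ∤ -1236, so 3779 is unramified.
Euler's criterion: (-309)^1889 mod 3779 = 3778. Thus (-309|3779) = -1.
d is a non-residue mod p, hence 3779 remains inert in O_K.

3779 remains inert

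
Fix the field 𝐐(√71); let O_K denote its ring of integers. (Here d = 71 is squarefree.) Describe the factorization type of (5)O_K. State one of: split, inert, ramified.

d = 71 ≡ 3 (mod 4), so O_K = ℤ[√71] and disc(K) = 4d = 284.
5 ∤ 284, so 5 is unramified.
Compute (71/5) via Euler: 1^((5-1)/2) mod 5 = 1, so (71/5) = 1.
(71/5) = 1, so 5 splits.

split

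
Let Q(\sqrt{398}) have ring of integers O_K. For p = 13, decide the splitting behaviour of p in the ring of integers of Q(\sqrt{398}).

d = 398 ≡ 2 (mod 4), so O_K = ℤ[√398] and disc(K) = 4d = 1592.
Since gcd(13, 1592) = 1 the prime 13 does not ramify.
Euler's criterion: 398^6 mod 13 = 12. Thus (398|13) = -1.
d is a non-residue mod p, hence 13 remains inert in O_K.

remains prime (inert)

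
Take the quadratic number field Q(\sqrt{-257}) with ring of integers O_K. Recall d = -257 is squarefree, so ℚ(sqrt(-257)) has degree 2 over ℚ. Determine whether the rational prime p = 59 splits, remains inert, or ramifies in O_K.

d = -257 ≡ 3 (mod 4), so O_K = ℤ[√-257] and disc(K) = 4d = -1028.
59 ∤ -1028, so 59 is unramified.
(-257/59) = 38^29 mod 59 = 58, giving Legendre symbol -1.
Legendre symbol -1 ⇒ 59 is inert.

remains prime (inert)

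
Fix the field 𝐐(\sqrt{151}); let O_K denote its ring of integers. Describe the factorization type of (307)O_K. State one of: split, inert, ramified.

151 mod 4 = 3, hence disc K = 4·151 = 604 and O_K = ℤ[√151].
307 ∤ 604, so 307 is unramified.
Compute (151/307) via Euler: 151^((307-1)/2) mod 307 = 306, so (151/307) = -1.
d is a non-residue mod p, hence 307 remains inert in O_K.

307 remains inert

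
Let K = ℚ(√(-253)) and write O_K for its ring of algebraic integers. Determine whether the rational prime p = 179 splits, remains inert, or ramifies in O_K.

remains prime (inert)

-253 mod 4 = 3, hence disc K = 4·(-253) = -1012 and O_K = ℤ[√-253].
Since gcd(179, -1012) = 1 the prime 179 does not ramify.
Compute (-253/179) via Euler: 105^((179-1)/2) mod 179 = 178, so (-253/179) = -1.
Legendre symbol -1 ⇒ 179 is inert.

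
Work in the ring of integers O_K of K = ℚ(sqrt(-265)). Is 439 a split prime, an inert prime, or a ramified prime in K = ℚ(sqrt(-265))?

439 remains inert

-265 mod 4 = 3, hence disc K = 4·(-265) = -1060 and O_K = ℤ[√-265].
disc(K) = -1060 is not divisible by 439; 439 is unramified.
Legendre symbol by Euler's criterion: (-265/439) ≡ (-265)^219 ≡ 438 (mod 439), i.e. (-265/439) = -1.
d is a non-residue mod p, hence 439 remains inert in O_K.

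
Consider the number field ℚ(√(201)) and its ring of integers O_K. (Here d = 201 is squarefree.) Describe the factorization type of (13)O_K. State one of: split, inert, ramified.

p is inert

Since 201 ≡ 1 mod 4, the ring of integers is ℤ[(1+√201)/2] with discriminant 201.
disc(K) = 201 is not divisible by 13; 13 is unramified.
Compute (201/13) via Euler: 6^((13-1)/2) mod 13 = 12, so (201/13) = -1.
d is a non-residue mod p, hence 13 remains inert in O_K.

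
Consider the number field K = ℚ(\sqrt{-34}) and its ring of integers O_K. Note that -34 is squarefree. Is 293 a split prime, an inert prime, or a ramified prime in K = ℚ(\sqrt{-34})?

p is inert

d = -34 ≡ 2 (mod 4), so O_K = ℤ[√-34] and disc(K) = 4d = -136.
Since gcd(293, -136) = 1 the prime 293 does not ramify.
Compute (-34/293) via Euler: 259^((293-1)/2) mod 293 = 292, so (-34/293) = -1.
d is a non-residue mod p, hence 293 remains inert in O_K.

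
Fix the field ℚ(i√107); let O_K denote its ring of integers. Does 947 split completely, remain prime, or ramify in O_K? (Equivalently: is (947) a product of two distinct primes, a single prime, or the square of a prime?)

remains prime (inert)

-107 mod 4 = 1, hence disc K = -107 and O_K = ℤ[(1+√-107)/2].
Since gcd(947, -107) = 1 the prime 947 does not ramify.
(-107/947) = 840^473 mod 947 = 946, giving Legendre symbol -1.
d is a non-residue mod p, hence 947 remains inert in O_K.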